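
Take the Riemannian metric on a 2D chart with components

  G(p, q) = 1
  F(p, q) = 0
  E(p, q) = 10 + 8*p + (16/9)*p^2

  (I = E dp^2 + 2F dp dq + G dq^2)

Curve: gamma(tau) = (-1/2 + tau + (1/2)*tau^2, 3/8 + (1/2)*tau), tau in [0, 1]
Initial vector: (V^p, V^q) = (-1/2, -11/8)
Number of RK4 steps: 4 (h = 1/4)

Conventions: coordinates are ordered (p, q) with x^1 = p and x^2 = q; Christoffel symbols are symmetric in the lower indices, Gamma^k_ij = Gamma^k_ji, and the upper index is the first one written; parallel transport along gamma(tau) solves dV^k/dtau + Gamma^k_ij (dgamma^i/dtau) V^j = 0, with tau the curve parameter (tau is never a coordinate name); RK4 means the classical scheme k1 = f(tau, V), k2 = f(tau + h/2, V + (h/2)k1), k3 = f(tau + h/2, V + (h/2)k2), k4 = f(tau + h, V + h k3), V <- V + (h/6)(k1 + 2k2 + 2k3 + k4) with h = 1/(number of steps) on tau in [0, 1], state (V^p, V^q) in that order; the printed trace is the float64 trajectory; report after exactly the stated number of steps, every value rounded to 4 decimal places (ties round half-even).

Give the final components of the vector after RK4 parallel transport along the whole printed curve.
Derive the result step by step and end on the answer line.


gamma'(tau) = (1 + tau, 1/2); f(tau, V)^k = -Gamma^k_ij(gamma(tau)) gamma'^i(tau) V^j; h = 1/4; intermediate values shown to 6 dp
curve data and Christoffel symbols at the stage parameters:
  tau = 0.000000: gamma = (-0.500000, 0.375000), gamma' = (1.000000, 0.500000); Gamma_ppp = 0.482759, Gamma_ppq = 0.000000, Gamma_pqq = 0.000000, Gamma_qpp = 0.000000, Gamma_qpq = 0.000000, Gamma_qqq = 0.000000
  tau = 0.125000: gamma = (-0.367188, 0.437500), gamma' = (1.125000, 0.500000); Gamma_ppp = 0.458386, Gamma_ppq = 0.000000, Gamma_pqq = 0.000000, Gamma_qpp = 0.000000, Gamma_qpq = 0.000000, Gamma_qqq = 0.000000
  tau = 0.250000: gamma = (-0.218750, 0.500000), gamma' = (1.250000, 0.500000); Gamma_ppp = 0.433243, Gamma_ppq = 0.000000, Gamma_pqq = 0.000000, Gamma_qpp = 0.000000, Gamma_qpq = 0.000000, Gamma_qqq = 0.000000
  tau = 0.375000: gamma = (-0.054688, 0.562500), gamma' = (1.375000, 0.500000); Gamma_ppp = 0.407907, Gamma_ppq = 0.000000, Gamma_pqq = 0.000000, Gamma_qpp = 0.000000, Gamma_qpq = 0.000000, Gamma_qqq = 0.000000
  tau = 0.500000: gamma = (0.125000, 0.625000), gamma' = (1.500000, 0.500000); Gamma_ppp = 0.382872, Gamma_ppq = 0.000000, Gamma_pqq = 0.000000, Gamma_qpp = 0.000000, Gamma_qpq = 0.000000, Gamma_qqq = 0.000000
  tau = 0.625000: gamma = (0.320312, 0.687500), gamma' = (1.625000, 0.500000); Gamma_ppp = 0.358531, Gamma_ppq = 0.000000, Gamma_pqq = 0.000000, Gamma_qpp = 0.000000, Gamma_qpq = 0.000000, Gamma_qqq = 0.000000
  tau = 0.750000: gamma = (0.531250, 0.750000), gamma' = (1.750000, 0.500000); Gamma_ppp = 0.335177, Gamma_ppq = 0.000000, Gamma_pqq = 0.000000, Gamma_qpp = 0.000000, Gamma_qpq = 0.000000, Gamma_qqq = 0.000000
  tau = 0.875000: gamma = (0.757812, 0.812500), gamma' = (1.875000, 0.500000); Gamma_ppp = 0.313006, Gamma_ppq = 0.000000, Gamma_pqq = 0.000000, Gamma_qpp = 0.000000, Gamma_qpq = 0.000000, Gamma_qqq = 0.000000
  tau = 1.000000: gamma = (1.000000, 0.875000), gamma' = (2.000000, 0.500000); Gamma_ppp = 0.292135, Gamma_ppq = 0.000000, Gamma_pqq = 0.000000, Gamma_qpp = 0.000000, Gamma_qpq = 0.000000, Gamma_qqq = 0.000000
step 0: V^p = -0.5000, V^q = -1.3750
step 1: k1 = (0.241379, 0.000000), k2 = (0.242283, 0.000000), k3 = (0.242224, 0.000000), k4 = (0.237983, 0.000000); V <- V + (h/6)(k1 + 2k2 + 2k3 + k4): V^p = -0.4397, V^q = -1.3750
step 2: k1 = (0.238095, 0.000000), k2 = (0.229895, 0.000000), k3 = (0.230470, 0.000000), k4 = (0.219405, 0.000000); V <- V + (h/6)(k1 + 2k2 + 2k3 + k4): V^p = -0.3822, V^q = -1.3750
step 3: k1 = (0.219514, 0.000000), k2 = (0.206703, 0.000000), k3 = (0.207636, 0.000000), k4 = (0.193750, 0.000000); V <- V + (h/6)(k1 + 2k2 + 2k3 + k4): V^p = -0.3305, V^q = -1.3750
step 4: k1 = (0.193845, 0.000000), k2 = (0.179732, 0.000000), k3 = (0.180767, 0.000000), k4 = (0.166684, 0.000000); V <- V + (h/6)(k1 + 2k2 + 2k3 + k4): V^p = -0.2854, V^q = -1.3750

Answer: V^p = -0.2854, V^q = -1.3750


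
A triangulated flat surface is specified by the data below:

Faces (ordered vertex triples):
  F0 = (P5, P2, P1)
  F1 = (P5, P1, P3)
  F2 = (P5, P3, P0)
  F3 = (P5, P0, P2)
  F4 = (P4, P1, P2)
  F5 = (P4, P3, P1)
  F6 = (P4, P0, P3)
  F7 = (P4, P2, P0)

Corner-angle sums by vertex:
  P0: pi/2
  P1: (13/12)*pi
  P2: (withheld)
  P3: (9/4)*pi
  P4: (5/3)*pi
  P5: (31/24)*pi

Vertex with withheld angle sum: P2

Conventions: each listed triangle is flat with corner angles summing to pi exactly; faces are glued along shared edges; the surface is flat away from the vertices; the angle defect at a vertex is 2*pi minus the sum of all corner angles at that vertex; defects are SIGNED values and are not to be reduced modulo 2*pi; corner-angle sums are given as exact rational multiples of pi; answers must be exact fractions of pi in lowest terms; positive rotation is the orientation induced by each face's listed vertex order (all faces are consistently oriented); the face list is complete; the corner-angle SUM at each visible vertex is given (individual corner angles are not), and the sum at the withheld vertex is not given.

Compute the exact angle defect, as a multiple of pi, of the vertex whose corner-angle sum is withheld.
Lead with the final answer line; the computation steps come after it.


Answer: defect(P2) = (19/24)*pi

V = 6, E = 12, F = 8; chi = V - E + F = 2
Gauss-Bonnet: total defect = 2*pi*chi = 4*pi; visible defects sum to (77/24)*pi


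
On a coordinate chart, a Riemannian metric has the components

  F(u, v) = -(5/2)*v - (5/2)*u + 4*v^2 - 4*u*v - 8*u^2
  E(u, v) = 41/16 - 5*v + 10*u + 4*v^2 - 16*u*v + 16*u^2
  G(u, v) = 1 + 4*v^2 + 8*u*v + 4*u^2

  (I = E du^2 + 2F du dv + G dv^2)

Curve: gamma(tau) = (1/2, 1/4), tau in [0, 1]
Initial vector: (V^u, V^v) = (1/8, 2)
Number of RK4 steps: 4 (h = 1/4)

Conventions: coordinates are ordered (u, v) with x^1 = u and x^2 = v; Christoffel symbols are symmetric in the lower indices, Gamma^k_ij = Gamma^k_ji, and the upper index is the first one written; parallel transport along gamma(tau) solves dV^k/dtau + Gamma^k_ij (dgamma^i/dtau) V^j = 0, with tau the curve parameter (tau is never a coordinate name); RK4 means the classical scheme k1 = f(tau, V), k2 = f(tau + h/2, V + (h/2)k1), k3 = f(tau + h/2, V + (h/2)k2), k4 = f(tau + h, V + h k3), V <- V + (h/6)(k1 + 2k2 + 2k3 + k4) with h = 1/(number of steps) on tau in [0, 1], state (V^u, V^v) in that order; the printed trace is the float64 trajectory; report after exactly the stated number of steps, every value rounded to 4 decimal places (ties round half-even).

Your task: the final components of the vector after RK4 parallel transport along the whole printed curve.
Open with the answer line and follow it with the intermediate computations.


Answer: V^u = 0.1250, V^v = 2.0000

gamma'(tau) = (0, 0); f(tau, V)^k = -Gamma^k_ij(gamma(tau)) gamma'^i(tau) V^j; h = 1/4; intermediate values shown to 6 dp
curve data and Christoffel symbols at the stage parameters:
  tau = 0.000000: gamma = (0.500000, 0.250000), gamma' = (0.000000, 0.000000); Gamma_uuu = 1.017341, Gamma_uuv = -0.508671, Gamma_uvv = -0.508671, Gamma_vuu = -0.554913, Gamma_vuv = 0.277457, Gamma_vvv = 0.277457
  tau = 0.125000: gamma = (0.500000, 0.250000), gamma' = (0.000000, 0.000000); Gamma_uuu = 1.017341, Gamma_uuv = -0.508671, Gamma_uvv = -0.508671, Gamma_vuu = -0.554913, Gamma_vuv = 0.277457, Gamma_vvv = 0.277457
  tau = 0.250000: gamma = (0.500000, 0.250000), gamma' = (0.000000, 0.000000); Gamma_uuu = 1.017341, Gamma_uuv = -0.508671, Gamma_uvv = -0.508671, Gamma_vuu = -0.554913, Gamma_vuv = 0.277457, Gamma_vvv = 0.277457
  tau = 0.375000: gamma = (0.500000, 0.250000), gamma' = (0.000000, 0.000000); Gamma_uuu = 1.017341, Gamma_uuv = -0.508671, Gamma_uvv = -0.508671, Gamma_vuu = -0.554913, Gamma_vuv = 0.277457, Gamma_vvv = 0.277457
  tau = 0.500000: gamma = (0.500000, 0.250000), gamma' = (0.000000, 0.000000); Gamma_uuu = 1.017341, Gamma_uuv = -0.508671, Gamma_uvv = -0.508671, Gamma_vuu = -0.554913, Gamma_vuv = 0.277457, Gamma_vvv = 0.277457
  tau = 0.625000: gamma = (0.500000, 0.250000), gamma' = (0.000000, 0.000000); Gamma_uuu = 1.017341, Gamma_uuv = -0.508671, Gamma_uvv = -0.508671, Gamma_vuu = -0.554913, Gamma_vuv = 0.277457, Gamma_vvv = 0.277457
  tau = 0.750000: gamma = (0.500000, 0.250000), gamma' = (0.000000, 0.000000); Gamma_uuu = 1.017341, Gamma_uuv = -0.508671, Gamma_uvv = -0.508671, Gamma_vuu = -0.554913, Gamma_vuv = 0.277457, Gamma_vvv = 0.277457
  tau = 0.875000: gamma = (0.500000, 0.250000), gamma' = (0.000000, 0.000000); Gamma_uuu = 1.017341, Gamma_uuv = -0.508671, Gamma_uvv = -0.508671, Gamma_vuu = -0.554913, Gamma_vuv = 0.277457, Gamma_vvv = 0.277457
  tau = 1.000000: gamma = (0.500000, 0.250000), gamma' = (0.000000, 0.000000); Gamma_uuu = 1.017341, Gamma_uuv = -0.508671, Gamma_uvv = -0.508671, Gamma_vuu = -0.554913, Gamma_vuv = 0.277457, Gamma_vvv = 0.277457
step 0: V^u = 0.1250, V^v = 2.0000
step 1: k1 = (0.000000, 0.000000), k2 = (0.000000, 0.000000), k3 = (0.000000, 0.000000), k4 = (0.000000, 0.000000); V <- V + (h/6)(k1 + 2k2 + 2k3 + k4): V^u = 0.1250, V^v = 2.0000
step 2: k1 = (0.000000, 0.000000), k2 = (0.000000, 0.000000), k3 = (0.000000, 0.000000), k4 = (0.000000, 0.000000); V <- V + (h/6)(k1 + 2k2 + 2k3 + k4): V^u = 0.1250, V^v = 2.0000
step 3: k1 = (0.000000, 0.000000), k2 = (0.000000, 0.000000), k3 = (0.000000, 0.000000), k4 = (0.000000, 0.000000); V <- V + (h/6)(k1 + 2k2 + 2k3 + k4): V^u = 0.1250, V^v = 2.0000
step 4: k1 = (0.000000, 0.000000), k2 = (0.000000, 0.000000), k3 = (0.000000, 0.000000), k4 = (0.000000, 0.000000); V <- V + (h/6)(k1 + 2k2 + 2k3 + k4): V^u = 0.1250, V^v = 2.0000


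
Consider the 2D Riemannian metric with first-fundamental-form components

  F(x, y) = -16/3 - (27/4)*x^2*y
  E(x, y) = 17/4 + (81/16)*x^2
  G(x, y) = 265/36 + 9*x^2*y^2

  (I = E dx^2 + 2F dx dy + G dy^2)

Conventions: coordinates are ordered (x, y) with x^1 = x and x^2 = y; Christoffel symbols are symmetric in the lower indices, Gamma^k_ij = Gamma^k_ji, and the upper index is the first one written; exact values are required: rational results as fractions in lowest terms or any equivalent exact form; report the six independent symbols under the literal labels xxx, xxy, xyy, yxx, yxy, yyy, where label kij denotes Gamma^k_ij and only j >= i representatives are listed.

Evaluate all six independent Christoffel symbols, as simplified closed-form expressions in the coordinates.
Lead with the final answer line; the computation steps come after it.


Answer: Gamma_xxx = (-26244*x^3*y^2 - 41472*x*y + 21465*x)/(22032*x^2*y^2 - 41472*x^2*y + 21465*x^2 + 1636), Gamma_xxy = (34992*x^3*y^3 + 27648*x*y^2)/(22032*x^2*y^2 - 41472*x^2*y + 21465*x^2 + 1636), Gamma_xyy = (-46656*x^3*y^4 + 27648*x^2*y - 28620*x^2 - 38160*x*y^2)/(22032*x^2*y^2 - 41472*x^2*y + 21465*x^2 + 1636), Gamma_yxx = (-19683*x^3*y - 33048*x*y + 15552*x)/(22032*x^2*y^2 - 41472*x^2*y + 21465*x^2 + 1636), Gamma_yxy = (26244*x^3*y^2 + 22032*x*y^2)/(22032*x^2*y^2 - 41472*x^2*y + 21465*x^2 + 1636), Gamma_yyy = (-34992*x^3*y^3 + 22032*x^2*y - 20736*x^2 - 27648*x*y^2)/(22032*x^2*y^2 - 41472*x^2*y + 21465*x^2 + 1636)

E = 17/4 + (81/16)*x^2; F = -16/3 - (27/4)*x^2*y; G = 265/36 + 9*x^2*y^2
Gamma^k_ij = (1/2) g^{kl} (d_i g_jl + d_j g_il - d_l g_ij), with g^inv = (1/(EG-F^2)) [[G, -F], [-F, E]]
first partials: E_x = (81/8)*x, E_y = 0, F_x = -(27/2)*x*y, F_y = -(27/4)*x^2, G_x = 18*x*y^2, G_y = 18*x^2*y
D = EG - F^2 = 409/144 + (2385/64)*x^2 - 72*x^2*y + (153/4)*x^2*y^2
expanded: Gamma^x_xx = (G E_x - 2F F_x + F E_y)/(2D), Gamma^x_xy = (G E_y - F G_x)/(2D), Gamma^x_yy = (2G F_y - G G_x - F G_y)/(2D), Gamma^y_xx = (2E F_x - E E_y - F E_x)/(2D), Gamma^y_xy = (E G_x - F E_y)/(2D), Gamma^y_yy = (E G_y - 2F F_y + F G_x)/(2D); substitute and cancel common factors


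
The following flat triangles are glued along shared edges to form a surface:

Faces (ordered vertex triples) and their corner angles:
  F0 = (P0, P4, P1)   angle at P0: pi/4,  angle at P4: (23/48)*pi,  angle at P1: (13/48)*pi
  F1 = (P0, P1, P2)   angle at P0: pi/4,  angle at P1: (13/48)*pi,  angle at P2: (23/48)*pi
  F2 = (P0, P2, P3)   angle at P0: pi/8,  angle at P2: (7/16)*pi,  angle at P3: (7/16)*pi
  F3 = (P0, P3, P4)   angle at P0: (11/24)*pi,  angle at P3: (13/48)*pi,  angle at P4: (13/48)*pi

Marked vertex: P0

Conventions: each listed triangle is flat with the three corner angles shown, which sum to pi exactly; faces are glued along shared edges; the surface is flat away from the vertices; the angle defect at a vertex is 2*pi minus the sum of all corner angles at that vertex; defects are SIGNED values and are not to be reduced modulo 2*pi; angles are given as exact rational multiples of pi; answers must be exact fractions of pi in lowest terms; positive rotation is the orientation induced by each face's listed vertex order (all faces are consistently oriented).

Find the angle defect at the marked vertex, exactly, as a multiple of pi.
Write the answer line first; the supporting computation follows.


Answer: defect(P0) = (11/12)*pi

Sum of corner angles at P0: (13/12)*pi
defect = 2*pi - (13/12)*pi


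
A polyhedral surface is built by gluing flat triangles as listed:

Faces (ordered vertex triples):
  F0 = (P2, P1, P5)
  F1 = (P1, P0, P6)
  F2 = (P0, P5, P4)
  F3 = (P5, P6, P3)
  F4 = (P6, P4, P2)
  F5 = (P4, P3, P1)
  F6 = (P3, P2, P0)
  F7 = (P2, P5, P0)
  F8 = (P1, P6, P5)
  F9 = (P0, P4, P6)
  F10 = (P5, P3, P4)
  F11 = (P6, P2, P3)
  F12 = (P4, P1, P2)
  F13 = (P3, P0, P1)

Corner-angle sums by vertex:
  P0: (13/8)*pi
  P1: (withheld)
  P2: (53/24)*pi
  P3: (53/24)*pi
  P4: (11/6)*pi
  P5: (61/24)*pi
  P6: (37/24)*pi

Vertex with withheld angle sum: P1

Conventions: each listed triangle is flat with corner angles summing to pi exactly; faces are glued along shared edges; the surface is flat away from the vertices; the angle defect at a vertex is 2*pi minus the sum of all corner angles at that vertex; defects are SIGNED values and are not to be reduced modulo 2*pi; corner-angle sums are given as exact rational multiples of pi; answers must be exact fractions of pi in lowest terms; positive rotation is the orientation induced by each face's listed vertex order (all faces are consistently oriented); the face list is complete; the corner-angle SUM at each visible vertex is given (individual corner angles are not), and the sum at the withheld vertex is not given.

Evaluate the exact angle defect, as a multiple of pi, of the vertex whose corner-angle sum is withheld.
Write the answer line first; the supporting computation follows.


Answer: defect(P1) = -pi/24

V = 7, E = 21, F = 14; chi = V - E + F = 0
Gauss-Bonnet: total defect = 2*pi*chi = 0; visible defects sum to pi/24


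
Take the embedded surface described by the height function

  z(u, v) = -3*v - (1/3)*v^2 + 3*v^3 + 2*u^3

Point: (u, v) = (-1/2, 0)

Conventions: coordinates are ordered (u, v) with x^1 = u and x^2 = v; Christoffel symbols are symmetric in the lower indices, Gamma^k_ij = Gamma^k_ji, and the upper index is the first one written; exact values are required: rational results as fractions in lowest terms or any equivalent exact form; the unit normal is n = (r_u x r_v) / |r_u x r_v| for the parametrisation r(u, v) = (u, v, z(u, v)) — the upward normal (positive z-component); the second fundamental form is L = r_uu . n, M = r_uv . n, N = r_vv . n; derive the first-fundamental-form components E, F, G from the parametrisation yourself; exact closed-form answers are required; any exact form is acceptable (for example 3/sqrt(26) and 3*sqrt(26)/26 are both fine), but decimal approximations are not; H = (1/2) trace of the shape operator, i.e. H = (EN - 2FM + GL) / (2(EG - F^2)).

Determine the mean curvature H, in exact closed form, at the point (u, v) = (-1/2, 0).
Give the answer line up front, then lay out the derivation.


Answer: H = -746/1029

z_u = 3/2, z_v = -3, z_uu = -6, z_uv = 0, z_vv = -2/3
E = 13/4, F = -9/2, G = 10; answer radicand W^2 = 49/4
unnormalised second-form numerators: l = -6, m = 0, n = -2/3; L = l/sqrt(49/4), and similarly M = m/sqrt(W^2), N = n/sqrt(W^2)
H = (E*n - 2*F*m + G*l) / (2*(EG - F^2)*sqrt(W^2)); E*n - 2*F*m + G*l = -373/6, EG - F^2 = 49/4, so H = (-373/147)/sqrt(49/4)


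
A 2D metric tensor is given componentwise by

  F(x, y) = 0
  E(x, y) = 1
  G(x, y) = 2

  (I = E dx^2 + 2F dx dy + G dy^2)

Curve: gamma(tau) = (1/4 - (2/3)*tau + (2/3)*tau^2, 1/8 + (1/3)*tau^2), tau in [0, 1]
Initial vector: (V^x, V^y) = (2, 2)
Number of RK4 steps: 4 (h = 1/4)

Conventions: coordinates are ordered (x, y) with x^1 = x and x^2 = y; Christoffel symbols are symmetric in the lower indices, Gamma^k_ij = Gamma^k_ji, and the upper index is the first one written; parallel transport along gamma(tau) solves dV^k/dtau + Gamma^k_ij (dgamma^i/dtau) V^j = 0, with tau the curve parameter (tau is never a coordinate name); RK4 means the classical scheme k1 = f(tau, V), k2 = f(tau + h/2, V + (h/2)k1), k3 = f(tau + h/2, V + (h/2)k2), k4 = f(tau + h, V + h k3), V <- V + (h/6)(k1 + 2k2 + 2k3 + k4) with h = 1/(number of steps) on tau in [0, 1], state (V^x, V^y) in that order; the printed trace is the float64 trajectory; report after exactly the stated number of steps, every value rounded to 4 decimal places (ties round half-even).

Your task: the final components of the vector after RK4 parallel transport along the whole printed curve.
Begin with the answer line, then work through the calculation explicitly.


Answer: V^x = 2.0000, V^y = 2.0000

gamma'(tau) = (-2/3 + (4/3)*tau, (2/3)*tau); f(tau, V)^k = -Gamma^k_ij(gamma(tau)) gamma'^i(tau) V^j; h = 1/4; intermediate values shown to 6 dp
curve data and Christoffel symbols at the stage parameters:
  tau = 0.000000: gamma = (0.250000, 0.125000), gamma' = (-0.666667, 0.000000); Gamma_xxx = 0.000000, Gamma_xxy = 0.000000, Gamma_xyy = 0.000000, Gamma_yxx = 0.000000, Gamma_yxy = 0.000000, Gamma_yyy = 0.000000
  tau = 0.125000: gamma = (0.177083, 0.130208), gamma' = (-0.500000, 0.083333); Gamma_xxx = 0.000000, Gamma_xxy = 0.000000, Gamma_xyy = 0.000000, Gamma_yxx = 0.000000, Gamma_yxy = 0.000000, Gamma_yyy = 0.000000
  tau = 0.250000: gamma = (0.125000, 0.145833), gamma' = (-0.333333, 0.166667); Gamma_xxx = 0.000000, Gamma_xxy = 0.000000, Gamma_xyy = 0.000000, Gamma_yxx = 0.000000, Gamma_yxy = 0.000000, Gamma_yyy = 0.000000
  tau = 0.375000: gamma = (0.093750, 0.171875), gamma' = (-0.166667, 0.250000); Gamma_xxx = 0.000000, Gamma_xxy = 0.000000, Gamma_xyy = 0.000000, Gamma_yxx = 0.000000, Gamma_yxy = 0.000000, Gamma_yyy = 0.000000
  tau = 0.500000: gamma = (0.083333, 0.208333), gamma' = (0.000000, 0.333333); Gamma_xxx = 0.000000, Gamma_xxy = 0.000000, Gamma_xyy = 0.000000, Gamma_yxx = 0.000000, Gamma_yxy = 0.000000, Gamma_yyy = 0.000000
  tau = 0.625000: gamma = (0.093750, 0.255208), gamma' = (0.166667, 0.416667); Gamma_xxx = 0.000000, Gamma_xxy = 0.000000, Gamma_xyy = 0.000000, Gamma_yxx = 0.000000, Gamma_yxy = 0.000000, Gamma_yyy = 0.000000
  tau = 0.750000: gamma = (0.125000, 0.312500), gamma' = (0.333333, 0.500000); Gamma_xxx = 0.000000, Gamma_xxy = 0.000000, Gamma_xyy = 0.000000, Gamma_yxx = 0.000000, Gamma_yxy = 0.000000, Gamma_yyy = 0.000000
  tau = 0.875000: gamma = (0.177083, 0.380208), gamma' = (0.500000, 0.583333); Gamma_xxx = 0.000000, Gamma_xxy = 0.000000, Gamma_xyy = 0.000000, Gamma_yxx = 0.000000, Gamma_yxy = 0.000000, Gamma_yyy = 0.000000
  tau = 1.000000: gamma = (0.250000, 0.458333), gamma' = (0.666667, 0.666667); Gamma_xxx = 0.000000, Gamma_xxy = 0.000000, Gamma_xyy = 0.000000, Gamma_yxx = 0.000000, Gamma_yxy = 0.000000, Gamma_yyy = 0.000000
step 0: V^x = 2.0000, V^y = 2.0000
step 1: k1 = (0.000000, 0.000000), k2 = (0.000000, 0.000000), k3 = (0.000000, 0.000000), k4 = (0.000000, 0.000000); V <- V + (h/6)(k1 + 2k2 + 2k3 + k4): V^x = 2.0000, V^y = 2.0000
step 2: k1 = (0.000000, 0.000000), k2 = (0.000000, 0.000000), k3 = (0.000000, 0.000000), k4 = (0.000000, 0.000000); V <- V + (h/6)(k1 + 2k2 + 2k3 + k4): V^x = 2.0000, V^y = 2.0000
step 3: k1 = (0.000000, 0.000000), k2 = (0.000000, 0.000000), k3 = (0.000000, 0.000000), k4 = (0.000000, 0.000000); V <- V + (h/6)(k1 + 2k2 + 2k3 + k4): V^x = 2.0000, V^y = 2.0000
step 4: k1 = (0.000000, 0.000000), k2 = (0.000000, 0.000000), k3 = (0.000000, 0.000000), k4 = (0.000000, 0.000000); V <- V + (h/6)(k1 + 2k2 + 2k3 + k4): V^x = 2.0000, V^y = 2.0000


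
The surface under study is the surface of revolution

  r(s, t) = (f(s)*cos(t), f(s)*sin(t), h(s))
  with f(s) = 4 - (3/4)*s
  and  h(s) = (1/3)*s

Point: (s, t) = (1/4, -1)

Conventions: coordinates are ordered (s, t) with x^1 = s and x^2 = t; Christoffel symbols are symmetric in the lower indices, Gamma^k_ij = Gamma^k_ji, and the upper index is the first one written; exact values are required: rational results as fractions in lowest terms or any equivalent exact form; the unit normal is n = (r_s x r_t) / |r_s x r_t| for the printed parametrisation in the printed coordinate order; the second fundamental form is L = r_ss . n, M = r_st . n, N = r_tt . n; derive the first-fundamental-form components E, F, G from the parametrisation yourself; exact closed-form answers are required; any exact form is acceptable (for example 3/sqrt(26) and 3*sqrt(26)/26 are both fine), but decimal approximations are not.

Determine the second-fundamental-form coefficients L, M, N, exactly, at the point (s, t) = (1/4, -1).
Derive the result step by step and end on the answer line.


f = 61/16, f' = -3/4, f'' = 0, h' = 1/3, h'' = 0
E = 97/144, F = 0, G = 3721/256; answer radicand W^2 = 97/144
unnormalised second-form numerators: l = 0, m = 0, n = 61/48; L = l/sqrt(97/144), and similarly M = m/sqrt(W^2), N = n/sqrt(W^2)

Answer: L = 0, M = 0, N = 61*sqrt(97)/388


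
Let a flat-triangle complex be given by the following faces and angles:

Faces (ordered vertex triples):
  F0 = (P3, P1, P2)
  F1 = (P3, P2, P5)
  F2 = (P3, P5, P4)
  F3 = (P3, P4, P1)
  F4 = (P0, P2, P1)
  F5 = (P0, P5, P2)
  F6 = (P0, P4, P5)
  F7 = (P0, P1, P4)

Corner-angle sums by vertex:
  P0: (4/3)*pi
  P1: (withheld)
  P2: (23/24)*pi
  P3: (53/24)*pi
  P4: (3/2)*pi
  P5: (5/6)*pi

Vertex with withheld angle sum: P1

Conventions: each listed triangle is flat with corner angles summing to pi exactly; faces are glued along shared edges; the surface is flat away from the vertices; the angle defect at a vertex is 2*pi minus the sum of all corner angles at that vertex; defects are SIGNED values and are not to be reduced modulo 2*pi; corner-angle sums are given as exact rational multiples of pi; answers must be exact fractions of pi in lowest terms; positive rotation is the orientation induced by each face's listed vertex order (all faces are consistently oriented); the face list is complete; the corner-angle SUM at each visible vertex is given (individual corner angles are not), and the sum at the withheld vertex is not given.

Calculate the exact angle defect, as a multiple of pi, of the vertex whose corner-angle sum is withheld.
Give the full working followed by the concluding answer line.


V = 6, E = 12, F = 8; chi = V - E + F = 2
Gauss-Bonnet: total defect = 2*pi*chi = 4*pi; visible defects sum to (19/6)*pi

Answer: defect(P1) = (5/6)*pi


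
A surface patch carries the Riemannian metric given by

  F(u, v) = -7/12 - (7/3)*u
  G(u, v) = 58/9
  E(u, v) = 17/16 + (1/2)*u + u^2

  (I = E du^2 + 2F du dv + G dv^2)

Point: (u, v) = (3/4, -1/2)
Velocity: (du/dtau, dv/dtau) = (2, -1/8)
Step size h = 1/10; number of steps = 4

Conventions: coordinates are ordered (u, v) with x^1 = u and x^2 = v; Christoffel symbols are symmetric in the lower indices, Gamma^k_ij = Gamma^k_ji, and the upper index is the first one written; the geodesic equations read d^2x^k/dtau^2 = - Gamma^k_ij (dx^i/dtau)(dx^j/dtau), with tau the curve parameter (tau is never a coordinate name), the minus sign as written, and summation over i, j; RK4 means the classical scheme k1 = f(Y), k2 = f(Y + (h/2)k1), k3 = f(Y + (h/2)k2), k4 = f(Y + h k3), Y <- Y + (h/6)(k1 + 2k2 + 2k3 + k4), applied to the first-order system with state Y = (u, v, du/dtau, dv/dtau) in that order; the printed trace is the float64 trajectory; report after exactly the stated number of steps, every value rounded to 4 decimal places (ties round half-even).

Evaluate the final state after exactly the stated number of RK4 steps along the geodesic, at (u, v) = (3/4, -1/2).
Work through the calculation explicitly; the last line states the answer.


f(Y) = (du/dtau, dv/dtau, -Gamma^u_ij Y'^i Y'^j, -Gamma^v_ij Y'^i Y'^j) with the Gammas evaluated at the stage position; h = 0.100000; intermediate values shown to 6 dp
step 0: u = 0.7500, v = -0.5000, du/dtau = 2.0000, dv/dtau = -0.1250
step 1:
  k1: at (u, v) = (0.750000, -0.500000), (du/dtau, dv/dtau) = (2.000000, -0.125000); Gamma_uuu = 0.134328, Gamma_uuv = 0.000000, Gamma_uvv = 0.000000, Gamma_vuu = -0.313433, Gamma_vuv = 0.000000, Gamma_vvv = 0.000000; k1 = (2.000000, -0.125000, -0.537313, 1.253731)
  k2: at (u, v) = (0.850000, -0.506250), (du/dtau, dv/dtau) = (1.973134, -0.062313); Gamma_uuu = 0.143707, Gamma_uuv = 0.000000, Gamma_uvv = 0.000000, Gamma_vuu = -0.304834, Gamma_vuv = 0.000000, Gamma_vvv = 0.000000; k2 = (1.973134, -0.062313, -0.559490, 1.186797)
  k3: at (u, v) = (0.848657, -0.503116), (du/dtau, dv/dtau) = (1.972026, -0.065660); Gamma_uuu = 0.143587, Gamma_uuv = 0.000000, Gamma_uvv = 0.000000, Gamma_vuu = -0.304951, Gamma_vuv = 0.000000, Gamma_vvv = 0.000000; k3 = (1.972026, -0.065660, -0.558394, 1.185921)
  k4: at (u, v) = (0.947203, -0.506566), (du/dtau, dv/dtau) = (1.944161, -0.006408); Gamma_uuu = 0.151973, Gamma_uuv = 0.000000, Gamma_uvv = 0.000000, Gamma_vuu = -0.296193, Gamma_vuv = 0.000000, Gamma_vvv = 0.000000; k4 = (1.944161, -0.006408, -0.574421, 1.119540)
  Y <- Y + (h/6)(k1 + 2k2 + 2k3 + k4): u = 0.9472, v = -0.5065, du/dtau = 1.9442, dv/dtau = -0.0064
step 2:
  k1: at (u, v) = (0.947241, -0.506456), (du/dtau, dv/dtau) = (1.944208, -0.006355); Gamma_uuu = 0.151976, Gamma_uuv = 0.000000, Gamma_uvv = 0.000000, Gamma_vuu = -0.296190, Gamma_vuv = 0.000000, Gamma_vvv = 0.000000; k1 = (1.944208, -0.006355, -0.574461, 1.119581)
  k2: at (u, v) = (1.044452, -0.506774), (du/dtau, dv/dtau) = (1.915485, 0.049624); Gamma_uuu = 0.159414, Gamma_uuv = 0.000000, Gamma_uvv = 0.000000, Gamma_vuu = -0.287355, Gamma_vuv = 0.000000, Gamma_vvv = 0.000000; k2 = (1.915485, 0.049624, -0.584904, 1.054328)
  k3: at (u, v) = (1.043016, -0.503975), (du/dtau, dv/dtau) = (1.914963, 0.046362); Gamma_uuu = 0.159310, Gamma_uuv = 0.000000, Gamma_uvv = 0.000000, Gamma_vuu = -0.287486, Gamma_vuv = 0.000000, Gamma_vvv = 0.000000; k3 = (1.914963, 0.046362, -0.584204, 1.054236)
  k4: at (u, v) = (1.138738, -0.501820), (du/dtau, dv/dtau) = (1.885788, 0.099069); Gamma_uuu = 0.165858, Gamma_uuv = 0.000000, Gamma_uvv = 0.000000, Gamma_vuu = -0.278672, Gamma_vuv = 0.000000, Gamma_vvv = 0.000000; k4 = (1.885788, 0.099069, -0.589825, 0.991013)
  Y <- Y + (h/6)(k1 + 2k2 + 2k3 + k4): u = 1.1388, v = -0.5017, du/dtau = 1.8858, dv/dtau = 0.0991
step 3:
  k1: at (u, v) = (1.138756, -0.501711), (du/dtau, dv/dtau) = (1.885833, 0.099107); Gamma_uuu = 0.165859, Gamma_uuv = 0.000000, Gamma_uvv = 0.000000, Gamma_vuu = -0.278671, Gamma_vuv = 0.000000, Gamma_vvv = 0.000000; k1 = (1.885833, 0.099107, -0.589857, 0.991055)
  k2: at (u, v) = (1.233048, -0.496756), (du/dtau, dv/dtau) = (1.856340, 0.148660); Gamma_uuu = 0.171572, Gamma_uuv = 0.000000, Gamma_uvv = 0.000000, Gamma_vuu = -0.269941, Gamma_vuv = 0.000000, Gamma_vvv = 0.000000; k2 = (1.856340, 0.148660, -0.591237, 0.930215)
  k3: at (u, v) = (1.231573, -0.494278), (du/dtau, dv/dtau) = (1.856271, 0.145618); Gamma_uuu = 0.171488, Gamma_uuv = 0.000000, Gamma_uvv = 0.000000, Gamma_vuu = -0.270077, Gamma_vuv = 0.000000, Gamma_vvv = 0.000000; k3 = (1.856271, 0.145618, -0.590904, 0.930617)
  k4: at (u, v) = (1.324383, -0.487149), (du/dtau, dv/dtau) = (1.826743, 0.192169); Gamma_uuu = 0.176439, Gamma_uuv = 0.000000, Gamma_uvv = 0.000000, Gamma_vuu = -0.261493, Gamma_vuv = 0.000000, Gamma_vvv = 0.000000; k4 = (1.826743, 0.192169, -0.588773, 0.872599)
  Y <- Y + (h/6)(k1 + 2k2 + 2k3 + k4): u = 1.3244, v = -0.4870, du/dtau = 1.8268, dv/dtau = 0.1922
step 4:
  k1: at (u, v) = (1.324386, -0.487047), (du/dtau, dv/dtau) = (1.826785, 0.192196); Gamma_uuu = 0.176439, Gamma_uuv = 0.000000, Gamma_uvv = 0.000000, Gamma_vuu = -0.261493, Gamma_vuv = 0.000000, Gamma_vvv = 0.000000; k1 = (1.826785, 0.192196, -0.588801, 0.872638)
  k2: at (u, v) = (1.415725, -0.477438), (du/dtau, dv/dtau) = (1.797345, 0.235828); Gamma_uuu = 0.180682, Gamma_uuv = 0.000000, Gamma_uvv = 0.000000, Gamma_vuu = -0.253098, Gamma_vuv = 0.000000, Gamma_vvv = 0.000000; k2 = (1.797345, 0.235828, -0.583685, 0.817620)
  k3: at (u, v) = (1.414253, -0.475256), (du/dtau, dv/dtau) = (1.797600, 0.233077); Gamma_uuu = 0.180619, Gamma_uuv = 0.000000, Gamma_uvv = 0.000000, Gamma_vuu = -0.253233, Gamma_vuv = 0.000000, Gamma_vvv = 0.000000; k3 = (1.797600, 0.233077, -0.583645, 0.818288)
  k4: at (u, v) = (1.504146, -0.463740), (du/dtau, dv/dtau) = (1.768420, 0.274025); Gamma_uuu = 0.184231, Gamma_uuv = 0.000000, Gamma_uvv = 0.000000, Gamma_vuu = -0.245060, Gamma_vuv = 0.000000, Gamma_vvv = 0.000000; k4 = (1.768420, 0.274025, -0.576146, 0.766379)
  Y <- Y + (h/6)(k1 + 2k2 + 2k3 + k4): u = 1.5041, v = -0.4636, du/dtau = 1.7685, dv/dtau = 0.2740

Answer: u = 1.5041, v = -0.4636, du/dtau = 1.7685, dv/dtau = 0.2740


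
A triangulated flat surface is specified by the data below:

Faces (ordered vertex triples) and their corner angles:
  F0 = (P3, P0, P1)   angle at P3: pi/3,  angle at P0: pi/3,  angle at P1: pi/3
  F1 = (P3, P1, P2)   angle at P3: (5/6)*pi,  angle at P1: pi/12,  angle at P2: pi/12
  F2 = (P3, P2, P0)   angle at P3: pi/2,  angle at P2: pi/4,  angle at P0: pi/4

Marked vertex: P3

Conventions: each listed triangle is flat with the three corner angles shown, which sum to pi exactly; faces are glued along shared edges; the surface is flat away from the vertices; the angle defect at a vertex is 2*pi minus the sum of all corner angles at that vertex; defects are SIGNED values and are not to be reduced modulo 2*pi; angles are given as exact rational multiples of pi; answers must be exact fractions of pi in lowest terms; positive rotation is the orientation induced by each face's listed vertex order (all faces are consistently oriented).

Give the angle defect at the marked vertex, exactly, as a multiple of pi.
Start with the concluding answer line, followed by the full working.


Answer: defect(P3) = pi/3

Sum of corner angles at P3: (5/3)*pi
defect = 2*pi - (5/3)*pi


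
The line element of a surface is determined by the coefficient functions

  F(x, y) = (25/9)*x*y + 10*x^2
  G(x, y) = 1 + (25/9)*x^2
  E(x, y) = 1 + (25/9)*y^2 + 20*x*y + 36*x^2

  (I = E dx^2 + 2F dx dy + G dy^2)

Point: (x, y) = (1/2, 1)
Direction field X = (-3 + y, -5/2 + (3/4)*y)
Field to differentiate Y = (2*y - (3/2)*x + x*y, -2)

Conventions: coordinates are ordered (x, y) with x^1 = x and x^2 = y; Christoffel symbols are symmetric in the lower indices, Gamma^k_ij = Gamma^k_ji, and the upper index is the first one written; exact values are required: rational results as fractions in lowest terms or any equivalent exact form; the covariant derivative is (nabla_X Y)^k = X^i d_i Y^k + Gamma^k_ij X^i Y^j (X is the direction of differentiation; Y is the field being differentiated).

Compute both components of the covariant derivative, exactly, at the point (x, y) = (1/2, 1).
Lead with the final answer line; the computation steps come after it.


Answer: (nabla_X Y)^x = -48939/6760, (nabla_X Y)^y = -933/1352

E = 205/9, F = 35/9, G = 61/36 at the point
E_x = 56, E_y = 140/9, F_x = 115/9, F_y = 25/18, G_x = 25/9, G_y = 0
EG - F^2 = 845/36;  g^inv = (36/845) * [[61/36, -35/9], [-35/9, 205/9]]
first-kind symbols [ij,l] = (1/2)(d_i g_jl + d_j g_il - d_l g_ij): [xx,x] = E_x/2 = 28, [xx,y] = F_x - E_y/2 = 5, [xy,x] = E_y/2 = 70/9, [xy,y] = G_x/2 = 25/18, [yy,x] = F_y - G_x/2 = 0, [yy,y] = G_y/2 = 0
Gamma^x_ij = (G*[ij,x] - F*[ij,y])/(EG - F^2), Gamma^y_ij = (E*[ij,y] - F*[ij,x])/(EG - F^2)
Gamma_xxx = 1008/845, Gamma_xxy = 56/169, Gamma_xyy = 0, Gamma_yxx = 36/169, Gamma_yxy = 10/169, Gamma_yyy = 0
X = (-2, -7/4), Y = (7/4, -2) at the point


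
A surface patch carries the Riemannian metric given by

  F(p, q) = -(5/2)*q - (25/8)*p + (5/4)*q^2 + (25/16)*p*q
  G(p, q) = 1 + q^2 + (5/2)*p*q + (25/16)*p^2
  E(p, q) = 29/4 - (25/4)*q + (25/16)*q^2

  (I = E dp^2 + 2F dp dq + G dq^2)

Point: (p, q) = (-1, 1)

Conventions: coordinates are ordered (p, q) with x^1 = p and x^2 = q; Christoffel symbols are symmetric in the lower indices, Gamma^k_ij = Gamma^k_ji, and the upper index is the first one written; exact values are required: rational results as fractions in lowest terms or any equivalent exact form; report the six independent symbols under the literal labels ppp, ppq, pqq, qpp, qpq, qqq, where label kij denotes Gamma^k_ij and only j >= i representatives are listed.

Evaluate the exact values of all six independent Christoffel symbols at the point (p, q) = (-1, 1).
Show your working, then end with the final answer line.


E = 41/16, F = 5/16, G = 17/16 at the point
E_p = 0, E_q = -25/8, F_p = -25/16, F_q = -25/16, G_p = -5/8, G_q = -1/2
EG - F^2 = 21/8;  g^inv = (8/21) * [[17/16, -5/16], [-5/16, 41/16]]
first-kind symbols [ij,l] = (1/2)(d_i g_jl + d_j g_il - d_l g_ij): [pp,p] = E_p/2 = 0, [pp,q] = F_p - E_q/2 = 0, [pq,p] = E_q/2 = -25/16, [pq,q] = G_p/2 = -5/16, [qq,p] = F_q - G_p/2 = -5/4, [qq,q] = G_q/2 = -1/4
Gamma^p_ij = (G*[ij,p] - F*[ij,q])/(EG - F^2), Gamma^q_ij = (E*[ij,q] - F*[ij,p])/(EG - F^2)

Answer: Gamma_ppp = 0, Gamma_ppq = -25/42, Gamma_pqq = -10/21, Gamma_qpp = 0, Gamma_qpq = -5/42, Gamma_qqq = -2/21


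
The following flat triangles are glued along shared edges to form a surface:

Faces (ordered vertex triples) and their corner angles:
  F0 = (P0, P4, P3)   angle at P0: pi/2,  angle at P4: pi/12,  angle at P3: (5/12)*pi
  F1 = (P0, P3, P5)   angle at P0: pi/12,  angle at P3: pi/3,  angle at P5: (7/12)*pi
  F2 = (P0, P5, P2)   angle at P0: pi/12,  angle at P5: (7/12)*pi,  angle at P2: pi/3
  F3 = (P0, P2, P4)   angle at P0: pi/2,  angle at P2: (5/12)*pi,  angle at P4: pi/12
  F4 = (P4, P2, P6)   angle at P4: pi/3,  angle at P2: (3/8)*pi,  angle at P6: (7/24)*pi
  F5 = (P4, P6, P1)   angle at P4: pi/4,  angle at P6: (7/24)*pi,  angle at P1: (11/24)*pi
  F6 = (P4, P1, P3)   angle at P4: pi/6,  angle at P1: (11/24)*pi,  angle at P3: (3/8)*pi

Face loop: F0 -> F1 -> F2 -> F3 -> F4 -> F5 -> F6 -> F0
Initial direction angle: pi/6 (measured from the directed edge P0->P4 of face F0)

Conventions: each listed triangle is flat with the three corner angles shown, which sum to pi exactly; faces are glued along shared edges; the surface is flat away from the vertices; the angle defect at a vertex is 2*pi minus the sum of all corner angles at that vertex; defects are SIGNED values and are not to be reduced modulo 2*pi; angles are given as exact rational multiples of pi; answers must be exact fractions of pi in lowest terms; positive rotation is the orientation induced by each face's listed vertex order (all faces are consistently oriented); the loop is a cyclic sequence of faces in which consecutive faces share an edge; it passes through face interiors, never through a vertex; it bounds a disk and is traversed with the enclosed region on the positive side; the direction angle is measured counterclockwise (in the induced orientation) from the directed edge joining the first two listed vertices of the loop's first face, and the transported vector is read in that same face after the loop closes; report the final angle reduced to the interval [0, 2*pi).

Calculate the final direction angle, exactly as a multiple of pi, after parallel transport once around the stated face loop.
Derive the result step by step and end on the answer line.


enclosed vertex P0: corner angles sum to (7/6)*pi, defect = 2*pi - (7/6)*pi = (5/6)*pi
enclosed vertex P4: corner angles sum to (11/12)*pi, defect = 2*pi - (11/12)*pi = (13/12)*pi
summing the enclosed defects onto the initial angle, mod 2*pi in the induced orientation:
final angle = pi/6 + (23/12)*pi = pi/12 (mod 2*pi)

Answer: final direction angle = pi/12


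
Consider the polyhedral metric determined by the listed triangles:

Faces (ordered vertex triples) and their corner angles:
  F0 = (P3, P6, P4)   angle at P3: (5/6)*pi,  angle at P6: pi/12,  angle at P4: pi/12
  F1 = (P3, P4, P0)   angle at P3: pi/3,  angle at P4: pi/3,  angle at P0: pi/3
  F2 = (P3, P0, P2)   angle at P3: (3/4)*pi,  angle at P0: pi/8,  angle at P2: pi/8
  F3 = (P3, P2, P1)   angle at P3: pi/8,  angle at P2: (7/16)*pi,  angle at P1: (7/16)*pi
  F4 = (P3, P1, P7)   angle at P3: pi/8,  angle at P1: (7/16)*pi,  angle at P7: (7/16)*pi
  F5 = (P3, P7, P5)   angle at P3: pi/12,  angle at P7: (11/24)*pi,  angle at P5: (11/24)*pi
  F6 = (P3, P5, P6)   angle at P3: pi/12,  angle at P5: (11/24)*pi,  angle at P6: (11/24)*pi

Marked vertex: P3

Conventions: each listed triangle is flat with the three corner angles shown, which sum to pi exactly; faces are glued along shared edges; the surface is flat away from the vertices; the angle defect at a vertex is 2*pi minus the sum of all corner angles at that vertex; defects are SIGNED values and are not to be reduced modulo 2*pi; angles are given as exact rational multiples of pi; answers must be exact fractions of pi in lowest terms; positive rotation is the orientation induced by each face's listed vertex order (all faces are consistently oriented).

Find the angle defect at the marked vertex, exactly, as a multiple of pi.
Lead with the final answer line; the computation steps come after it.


Answer: defect(P3) = -pi/3

Sum of corner angles at P3: (7/3)*pi
defect = 2*pi - (7/3)*pi


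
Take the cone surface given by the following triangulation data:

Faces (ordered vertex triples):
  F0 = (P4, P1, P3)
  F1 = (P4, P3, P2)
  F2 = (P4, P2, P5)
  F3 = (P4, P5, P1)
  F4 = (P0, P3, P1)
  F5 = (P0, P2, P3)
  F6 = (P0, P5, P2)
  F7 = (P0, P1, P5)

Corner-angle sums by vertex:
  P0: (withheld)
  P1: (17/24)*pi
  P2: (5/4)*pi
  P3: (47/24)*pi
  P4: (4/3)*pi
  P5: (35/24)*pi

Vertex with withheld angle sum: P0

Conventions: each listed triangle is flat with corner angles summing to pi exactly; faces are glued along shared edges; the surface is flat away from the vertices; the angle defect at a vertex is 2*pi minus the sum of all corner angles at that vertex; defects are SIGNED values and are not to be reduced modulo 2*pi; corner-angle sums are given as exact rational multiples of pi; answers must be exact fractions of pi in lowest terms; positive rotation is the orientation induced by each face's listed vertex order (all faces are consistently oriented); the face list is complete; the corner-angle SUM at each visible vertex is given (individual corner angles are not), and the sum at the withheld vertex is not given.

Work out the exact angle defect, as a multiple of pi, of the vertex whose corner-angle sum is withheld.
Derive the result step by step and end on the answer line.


V = 6, E = 12, F = 8; chi = V - E + F = 2
Gauss-Bonnet: total defect = 2*pi*chi = 4*pi; visible defects sum to (79/24)*pi

Answer: defect(P0) = (17/24)*pi


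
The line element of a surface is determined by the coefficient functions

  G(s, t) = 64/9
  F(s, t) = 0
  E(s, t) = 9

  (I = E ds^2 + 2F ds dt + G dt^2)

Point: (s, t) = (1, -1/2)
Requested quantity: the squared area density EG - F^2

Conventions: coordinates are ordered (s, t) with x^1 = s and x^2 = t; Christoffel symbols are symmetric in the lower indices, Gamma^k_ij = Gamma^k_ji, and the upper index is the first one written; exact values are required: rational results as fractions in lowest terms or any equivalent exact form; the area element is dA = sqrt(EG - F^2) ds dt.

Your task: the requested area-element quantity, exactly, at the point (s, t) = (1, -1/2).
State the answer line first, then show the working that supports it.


Answer: EG - F^2 = 64

E = 9, F = 0, G = 64/9; EG - F^2 = 64


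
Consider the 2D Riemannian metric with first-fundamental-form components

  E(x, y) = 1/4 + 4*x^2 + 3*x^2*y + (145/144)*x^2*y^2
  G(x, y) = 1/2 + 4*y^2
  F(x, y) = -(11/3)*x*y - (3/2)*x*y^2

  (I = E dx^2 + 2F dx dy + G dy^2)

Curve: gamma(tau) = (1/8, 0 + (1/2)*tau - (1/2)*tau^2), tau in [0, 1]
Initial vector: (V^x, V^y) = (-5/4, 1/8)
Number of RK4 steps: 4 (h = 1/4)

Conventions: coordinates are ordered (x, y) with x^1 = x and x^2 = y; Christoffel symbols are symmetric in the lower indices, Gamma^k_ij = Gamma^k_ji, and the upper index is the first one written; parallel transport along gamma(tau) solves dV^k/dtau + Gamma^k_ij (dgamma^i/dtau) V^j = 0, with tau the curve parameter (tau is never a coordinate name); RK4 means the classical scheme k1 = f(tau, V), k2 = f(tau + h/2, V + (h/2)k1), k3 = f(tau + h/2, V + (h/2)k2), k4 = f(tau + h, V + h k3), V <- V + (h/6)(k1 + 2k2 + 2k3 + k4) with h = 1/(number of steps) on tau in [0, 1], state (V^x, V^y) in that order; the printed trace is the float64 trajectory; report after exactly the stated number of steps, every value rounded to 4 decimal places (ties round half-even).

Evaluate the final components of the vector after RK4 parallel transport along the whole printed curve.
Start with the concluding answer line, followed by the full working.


Answer: V^x = -1.2500, V^y = 0.1250

gamma'(tau) = (0, 1/2 - tau); f(tau, V)^k = -Gamma^k_ij(gamma(tau)) gamma'^i(tau) V^j; h = 1/4; intermediate values shown to 6 dp
curve data and Christoffel symbols at the stage parameters:
  tau = 0.000000: gamma = (0.125000, 0.000000), gamma' = (0.000000, 0.500000); Gamma_xxx = 1.600000, Gamma_xxy = 0.075000, Gamma_xyy = -1.466667, Gamma_yxx = -0.046875, Gamma_yxy = 0.000000, Gamma_yyy = 0.000000
  tau = 0.125000: gamma = (0.125000, 0.054688), gamma' = (0.000000, 0.375000); Gamma_xxx = 1.623204, Gamma_xxy = 0.077424, Gamma_xyy = -1.490919, Gamma_yxx = -0.366645, Gamma_yxy = 0.003875, Gamma_yyy = 0.352650
  tau = 0.250000: gamma = (0.125000, 0.093750), gamma' = (0.000000, 0.250000); Gamma_xxx = 1.609979, Gamma_xxy = 0.079513, Gamma_xyy = -1.475283, Gamma_yxx = -0.579297, Gamma_yxy = 0.006629, Gamma_yyy = 0.577734
  tau = 0.375000: gamma = (0.125000, 0.117188), gamma' = (0.000000, 0.125000); Gamma_xxx = 1.591799, Gamma_xxy = 0.080900, Gamma_xyy = -1.455148, Gamma_yxx = -0.695531, Gamma_yxy = 0.008206, Gamma_yyy = 0.697105
  tau = 0.500000: gamma = (0.125000, 0.125000), gamma' = (0.000000, 0.000000); Gamma_xxx = 1.584273, Gamma_xxy = 0.081382, Gamma_xyy = -1.446954, Gamma_yxx = -0.732032, Gamma_yxy = 0.008713, Gamma_yyy = 0.733978
  tau = 0.625000: gamma = (0.125000, 0.117188), gamma' = (0.000000, -0.125000); Gamma_xxx = 1.591799, Gamma_xxy = 0.080900, Gamma_xyy = -1.455148, Gamma_yxx = -0.695531, Gamma_yxy = 0.008206, Gamma_yyy = 0.697105
  tau = 0.750000: gamma = (0.125000, 0.093750), gamma' = (0.000000, -0.250000); Gamma_xxx = 1.609979, Gamma_xxy = 0.079513, Gamma_xyy = -1.475283, Gamma_yxx = -0.579297, Gamma_yxy = 0.006629, Gamma_yyy = 0.577734
  tau = 0.875000: gamma = (0.125000, 0.054688), gamma' = (0.000000, -0.375000); Gamma_xxx = 1.623204, Gamma_xxy = 0.077424, Gamma_xyy = -1.490919, Gamma_yxx = -0.366645, Gamma_yxy = 0.003875, Gamma_yyy = 0.352650
  tau = 1.000000: gamma = (0.125000, 0.000000), gamma' = (0.000000, -0.500000); Gamma_xxx = 1.600000, Gamma_xxy = 0.075000, Gamma_xyy = -1.466667, Gamma_yxx = -0.046875, Gamma_yxy = 0.000000, Gamma_yyy = 0.000000
step 0: V^x = -1.2500, V^y = 0.1250
step 1: k1 = (0.138542, 0.000000), k2 = (0.105677, -0.014739), k3 = (0.104766, -0.014489), k4 = (0.069094, -0.015503); V <- V + (h/6)(k1 + 2k2 + 2k3 + k4): V^x = -1.2238, V^y = 0.1219
step 2: k1 = (0.069293, -0.015581), k2 = (0.034110, -0.009208), k3 = (0.034299, -0.009273), k4 = (0.000000, 0.000000); V <- V + (h/6)(k1 + 2k2 + 2k3 + k4): V^x = -1.2152, V^y = 0.1197
step 3: k1 = (0.000000, 0.000000), k2 = (-0.034067, 0.009187), k3 = (-0.034319, 0.009282), k4 = (-0.069342, 0.015600); V <- V + (h/6)(k1 + 2k2 + 2k3 + k4): V^x = -1.2238, V^y = 0.1219
step 4: k1 = (-0.069293, 0.015581), k2 = (-0.105036, 0.014589), k3 = (-0.105097, 0.014566), k4 = (-0.138955, 0.000000); V <- V + (h/6)(k1 + 2k2 + 2k3 + k4): V^x = -1.2500, V^y = 0.1250
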